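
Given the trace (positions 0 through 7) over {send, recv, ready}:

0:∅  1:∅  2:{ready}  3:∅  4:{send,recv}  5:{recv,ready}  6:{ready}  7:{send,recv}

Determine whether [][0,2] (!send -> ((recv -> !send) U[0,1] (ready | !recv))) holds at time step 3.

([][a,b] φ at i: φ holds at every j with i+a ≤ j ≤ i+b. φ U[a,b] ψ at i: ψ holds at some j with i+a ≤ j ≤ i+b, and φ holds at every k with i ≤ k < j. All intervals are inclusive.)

Check (!send -> ((recv -> !send) U[0,1] (ready | !recv))) at every j in [3,5]:
  j=3: antecedent true; consequent holds → ✓
  j=4: antecedent false → ✓
  j=5: antecedent true; consequent holds → ✓
All positions satisfy it → formula holds.

Yes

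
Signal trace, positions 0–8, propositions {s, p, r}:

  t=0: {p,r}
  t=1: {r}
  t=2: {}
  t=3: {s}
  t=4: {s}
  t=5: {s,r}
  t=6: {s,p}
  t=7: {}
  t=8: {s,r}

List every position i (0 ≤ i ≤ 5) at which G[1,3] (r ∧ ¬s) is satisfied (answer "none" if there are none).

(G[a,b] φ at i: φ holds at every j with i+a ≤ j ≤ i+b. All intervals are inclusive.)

Evaluate at each i in [0,5]:
  i=0: ✗ (fails at j=2)
  i=1: ✗ (fails at j=2)
  i=2: ✗ (fails at j=3)
  i=3: ✗ (fails at j=4)
  i=4: ✗ (fails at j=5)
  i=5: ✗ (fails at j=6)

none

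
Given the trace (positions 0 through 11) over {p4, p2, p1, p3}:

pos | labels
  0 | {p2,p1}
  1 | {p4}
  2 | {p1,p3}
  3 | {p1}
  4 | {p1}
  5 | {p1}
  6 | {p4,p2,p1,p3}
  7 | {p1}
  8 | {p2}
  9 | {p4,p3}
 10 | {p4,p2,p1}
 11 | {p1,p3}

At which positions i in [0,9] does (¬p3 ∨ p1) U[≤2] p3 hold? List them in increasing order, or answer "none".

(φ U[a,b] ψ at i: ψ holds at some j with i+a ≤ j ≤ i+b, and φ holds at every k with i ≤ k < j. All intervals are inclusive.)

Evaluate at each i in [0,9]:
  i=0: ✓ (rhs at j=2; lhs holds on [0,1])
  i=1: ✓ (rhs at j=2; lhs holds on [1,1])
  i=2: ✓ (rhs at j=2)
  i=3: ✗ (no rhs in [3,5])
  i=4: ✓ (rhs at j=6; lhs holds on [4,5])
  i=5: ✓ (rhs at j=6; lhs holds on [5,5])
  i=6: ✓ (rhs at j=6)
  i=7: ✓ (rhs at j=9; lhs holds on [7,8])
  i=8: ✓ (rhs at j=9; lhs holds on [8,8])
  i=9: ✓ (rhs at j=9)

0, 1, 2, 4, 5, 6, 7, 8, 9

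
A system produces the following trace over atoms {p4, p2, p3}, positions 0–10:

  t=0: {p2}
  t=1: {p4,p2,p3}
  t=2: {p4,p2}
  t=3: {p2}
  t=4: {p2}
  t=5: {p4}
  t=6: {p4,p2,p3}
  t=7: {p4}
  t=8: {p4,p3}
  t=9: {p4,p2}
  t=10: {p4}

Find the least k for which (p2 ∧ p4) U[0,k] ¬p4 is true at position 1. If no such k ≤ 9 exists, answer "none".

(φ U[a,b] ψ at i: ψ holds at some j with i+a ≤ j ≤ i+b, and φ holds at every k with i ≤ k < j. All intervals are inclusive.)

2

Need earliest j ≥ 1 with ¬p4, and (p2 ∧ p4) at every k in [1,j-1].
  j=1: rhs fails.
  j=2: rhs fails.
  j=3: rhs holds; lhs holds on [1,2]. k = 2.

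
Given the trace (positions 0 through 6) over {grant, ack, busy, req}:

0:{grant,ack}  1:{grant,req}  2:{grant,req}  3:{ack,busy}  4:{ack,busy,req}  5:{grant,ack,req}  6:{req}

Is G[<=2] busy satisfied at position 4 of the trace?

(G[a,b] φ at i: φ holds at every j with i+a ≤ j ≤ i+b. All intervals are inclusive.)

False

Check busy at every j in [4,6]:
  j=4: true
  j=5: false
  j=6: false
Fails at j=5 → formula fails.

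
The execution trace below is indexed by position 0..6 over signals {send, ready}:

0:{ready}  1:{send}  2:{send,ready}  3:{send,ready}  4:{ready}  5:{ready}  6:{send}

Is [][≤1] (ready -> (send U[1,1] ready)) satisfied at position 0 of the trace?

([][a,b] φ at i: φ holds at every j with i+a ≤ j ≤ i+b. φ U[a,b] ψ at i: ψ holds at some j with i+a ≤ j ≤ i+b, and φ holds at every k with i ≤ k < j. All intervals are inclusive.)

False

Check (ready -> (send U[1,1] ready)) at every j in [0,1]:
  j=0: antecedent true; consequent fails → ✗
  j=1: antecedent false → ✓
Fails at j=0 → formula fails.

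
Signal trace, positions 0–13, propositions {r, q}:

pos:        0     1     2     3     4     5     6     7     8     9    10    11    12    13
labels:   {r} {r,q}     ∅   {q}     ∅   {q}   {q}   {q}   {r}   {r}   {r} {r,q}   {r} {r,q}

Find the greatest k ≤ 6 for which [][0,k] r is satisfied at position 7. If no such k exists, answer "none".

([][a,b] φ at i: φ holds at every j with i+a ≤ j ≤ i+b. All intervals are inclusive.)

r must hold from j=7 onward; find where it first fails.
  j=7: fails → no k works.

none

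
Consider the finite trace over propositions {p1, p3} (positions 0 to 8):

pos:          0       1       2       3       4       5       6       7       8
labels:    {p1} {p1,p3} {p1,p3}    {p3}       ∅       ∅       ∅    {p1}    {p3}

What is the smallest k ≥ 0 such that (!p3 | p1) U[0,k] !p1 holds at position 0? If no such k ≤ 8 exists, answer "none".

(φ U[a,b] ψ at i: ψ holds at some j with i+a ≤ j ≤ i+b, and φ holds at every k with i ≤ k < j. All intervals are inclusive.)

Need earliest j ≥ 0 with !p1, and (!p3 | p1) at every k in [0,j-1].
  j=0: rhs fails.
  j=1: rhs fails.
  j=2: rhs fails.
  j=3: rhs holds; lhs holds on [0,2]. k = 3.

3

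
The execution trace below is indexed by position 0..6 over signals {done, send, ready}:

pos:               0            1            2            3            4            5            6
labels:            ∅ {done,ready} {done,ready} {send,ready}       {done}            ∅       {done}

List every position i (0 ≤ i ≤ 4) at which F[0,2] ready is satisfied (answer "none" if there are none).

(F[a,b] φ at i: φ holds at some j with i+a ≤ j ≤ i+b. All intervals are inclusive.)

0, 1, 2, 3

Evaluate at each i in [0,4]:
  i=0: ✓ (witness j=1)
  i=1: ✓ (witness j=1)
  i=2: ✓ (witness j=2)
  i=3: ✓ (witness j=3)
  i=4: ✗ (none in [4,6])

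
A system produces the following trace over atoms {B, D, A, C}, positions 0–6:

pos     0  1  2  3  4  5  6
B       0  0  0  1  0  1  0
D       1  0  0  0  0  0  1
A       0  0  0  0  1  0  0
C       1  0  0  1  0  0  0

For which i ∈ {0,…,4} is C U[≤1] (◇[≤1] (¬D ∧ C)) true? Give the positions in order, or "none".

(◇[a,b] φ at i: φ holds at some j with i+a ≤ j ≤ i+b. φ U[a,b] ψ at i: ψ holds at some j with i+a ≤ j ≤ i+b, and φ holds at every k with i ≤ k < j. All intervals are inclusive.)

2, 3

Evaluate at each i in [0,4]:
  i=0: ✗ (no rhs in [0,1])
  i=1: ✗ (lhs fails at k=1 before rhs at j=2)
  i=2: ✓ (rhs at j=2)
  i=3: ✓ (rhs at j=3)
  i=4: ✗ (no rhs in [4,5])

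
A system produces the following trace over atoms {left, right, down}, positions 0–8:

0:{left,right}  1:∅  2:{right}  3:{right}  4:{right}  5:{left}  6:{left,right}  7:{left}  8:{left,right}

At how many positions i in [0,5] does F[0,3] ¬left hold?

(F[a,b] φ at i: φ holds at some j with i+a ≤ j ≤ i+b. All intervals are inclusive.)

Evaluate at each i in [0,5]:
  i=0: ✓ (witness j=1)
  i=1: ✓ (witness j=1)
  i=2: ✓ (witness j=2)
  i=3: ✓ (witness j=3)
  i=4: ✓ (witness j=4)
  i=5: ✗ (none in [5,8])
Positions where it holds: {0, 1, 2, 3, 4} → 5.

5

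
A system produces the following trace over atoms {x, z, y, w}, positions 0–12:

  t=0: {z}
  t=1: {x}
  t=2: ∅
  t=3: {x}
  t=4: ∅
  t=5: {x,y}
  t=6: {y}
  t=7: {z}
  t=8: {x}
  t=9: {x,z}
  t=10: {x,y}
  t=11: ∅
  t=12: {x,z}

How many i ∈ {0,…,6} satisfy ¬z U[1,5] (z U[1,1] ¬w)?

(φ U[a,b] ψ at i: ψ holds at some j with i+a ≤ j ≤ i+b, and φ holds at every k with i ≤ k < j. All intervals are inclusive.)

5

Evaluate at each i in [0,6]:
  i=0: ✗ (no rhs in [1,5])
  i=1: ✗ (no rhs in [2,6])
  i=2: ✓ (rhs at j=7; lhs holds on [2,6])
  i=3: ✓ (rhs at j=7; lhs holds on [3,6])
  i=4: ✓ (rhs at j=7; lhs holds on [4,6])
  i=5: ✓ (rhs at j=7; lhs holds on [5,6])
  i=6: ✓ (rhs at j=7; lhs holds on [6,6])
Positions where it holds: {2, 3, 4, 5, 6} → 5.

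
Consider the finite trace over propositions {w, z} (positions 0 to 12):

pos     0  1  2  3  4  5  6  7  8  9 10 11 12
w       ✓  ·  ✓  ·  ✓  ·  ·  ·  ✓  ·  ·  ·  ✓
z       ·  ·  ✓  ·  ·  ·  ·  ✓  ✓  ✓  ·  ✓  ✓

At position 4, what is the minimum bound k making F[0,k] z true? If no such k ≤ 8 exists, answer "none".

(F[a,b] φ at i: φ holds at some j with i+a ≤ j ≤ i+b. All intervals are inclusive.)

Scan j = 4,5,… for z:
  j=4: fails
  j=5: fails
  j=6: fails
  j=7: holds
First hit at j=7, so smallest k = 7-4 = 3.

3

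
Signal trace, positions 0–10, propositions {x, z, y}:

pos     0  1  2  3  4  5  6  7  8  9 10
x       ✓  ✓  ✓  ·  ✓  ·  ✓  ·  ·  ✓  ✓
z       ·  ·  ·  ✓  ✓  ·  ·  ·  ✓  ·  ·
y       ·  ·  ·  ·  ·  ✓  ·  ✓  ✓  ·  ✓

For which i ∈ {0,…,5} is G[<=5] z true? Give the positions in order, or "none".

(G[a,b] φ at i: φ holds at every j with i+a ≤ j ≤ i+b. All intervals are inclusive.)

Evaluate at each i in [0,5]:
  i=0: ✗ (fails at j=0)
  i=1: ✗ (fails at j=1)
  i=2: ✗ (fails at j=2)
  i=3: ✗ (fails at j=5)
  i=4: ✗ (fails at j=5)
  i=5: ✗ (fails at j=5)

none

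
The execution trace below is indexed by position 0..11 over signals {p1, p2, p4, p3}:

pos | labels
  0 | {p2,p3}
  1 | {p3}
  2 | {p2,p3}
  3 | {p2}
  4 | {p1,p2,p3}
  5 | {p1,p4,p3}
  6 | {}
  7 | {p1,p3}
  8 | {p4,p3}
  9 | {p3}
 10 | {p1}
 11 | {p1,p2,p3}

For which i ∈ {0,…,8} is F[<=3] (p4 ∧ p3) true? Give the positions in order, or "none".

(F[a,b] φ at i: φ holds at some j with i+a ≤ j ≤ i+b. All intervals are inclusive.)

2, 3, 4, 5, 6, 7, 8

Evaluate at each i in [0,8]:
  i=0: ✗ (none in [0,3])
  i=1: ✗ (none in [1,4])
  i=2: ✓ (witness j=5)
  i=3: ✓ (witness j=5)
  i=4: ✓ (witness j=5)
  i=5: ✓ (witness j=5)
  i=6: ✓ (witness j=8)
  i=7: ✓ (witness j=8)
  i=8: ✓ (witness j=8)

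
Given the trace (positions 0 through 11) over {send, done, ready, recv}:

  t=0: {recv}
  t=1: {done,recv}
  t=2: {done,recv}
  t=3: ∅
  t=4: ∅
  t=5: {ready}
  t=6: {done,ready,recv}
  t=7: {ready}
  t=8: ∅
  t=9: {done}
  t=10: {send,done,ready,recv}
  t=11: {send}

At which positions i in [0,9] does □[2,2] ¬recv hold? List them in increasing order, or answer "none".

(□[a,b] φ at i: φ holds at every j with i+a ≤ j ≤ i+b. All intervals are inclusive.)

Evaluate at each i in [0,9]:
  i=0: ✗ (fails at j=2)
  i=1: ✓ (all of [3,3])
  i=2: ✓ (all of [4,4])
  i=3: ✓ (all of [5,5])
  i=4: ✗ (fails at j=6)
  i=5: ✓ (all of [7,7])
  i=6: ✓ (all of [8,8])
  i=7: ✓ (all of [9,9])
  i=8: ✗ (fails at j=10)
  i=9: ✓ (all of [11,11])

1, 2, 3, 5, 6, 7, 9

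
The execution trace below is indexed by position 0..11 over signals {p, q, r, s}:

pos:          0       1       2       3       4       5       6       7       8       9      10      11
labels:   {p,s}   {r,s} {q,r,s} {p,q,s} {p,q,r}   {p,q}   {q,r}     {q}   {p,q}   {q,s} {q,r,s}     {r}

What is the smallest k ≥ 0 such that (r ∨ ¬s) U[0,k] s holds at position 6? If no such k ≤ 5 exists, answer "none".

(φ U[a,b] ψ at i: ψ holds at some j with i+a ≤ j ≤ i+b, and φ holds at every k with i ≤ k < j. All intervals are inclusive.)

3

Need earliest j ≥ 6 with s, and (r ∨ ¬s) at every k in [6,j-1].
  j=6: rhs fails.
  j=7: rhs fails.
  j=8: rhs fails.
  j=9: rhs holds; lhs holds on [6,8]. k = 3.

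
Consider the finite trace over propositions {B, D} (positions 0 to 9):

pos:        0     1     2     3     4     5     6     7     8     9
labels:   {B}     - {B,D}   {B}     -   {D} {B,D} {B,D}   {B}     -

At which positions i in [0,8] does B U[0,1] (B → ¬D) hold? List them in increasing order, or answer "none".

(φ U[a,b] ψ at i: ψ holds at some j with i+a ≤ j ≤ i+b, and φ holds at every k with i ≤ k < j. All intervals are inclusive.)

0, 1, 2, 3, 4, 5, 7, 8

Evaluate at each i in [0,8]:
  i=0: ✓ (rhs at j=0)
  i=1: ✓ (rhs at j=1)
  i=2: ✓ (rhs at j=3; lhs holds on [2,2])
  i=3: ✓ (rhs at j=3)
  i=4: ✓ (rhs at j=4)
  i=5: ✓ (rhs at j=5)
  i=6: ✗ (no rhs in [6,7])
  i=7: ✓ (rhs at j=8; lhs holds on [7,7])
  i=8: ✓ (rhs at j=8)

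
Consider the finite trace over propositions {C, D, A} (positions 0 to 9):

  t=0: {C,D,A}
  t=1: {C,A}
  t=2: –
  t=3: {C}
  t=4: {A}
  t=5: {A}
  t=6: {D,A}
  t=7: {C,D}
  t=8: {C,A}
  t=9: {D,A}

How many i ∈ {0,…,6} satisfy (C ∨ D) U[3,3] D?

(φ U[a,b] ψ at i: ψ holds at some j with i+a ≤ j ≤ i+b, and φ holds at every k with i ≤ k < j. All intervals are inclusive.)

1

Evaluate at each i in [0,6]:
  i=0: ✗ (no rhs in [3,3])
  i=1: ✗ (no rhs in [4,4])
  i=2: ✗ (no rhs in [5,5])
  i=3: ✗ (lhs fails at k=4 before rhs at j=6)
  i=4: ✗ (lhs fails at k=4 before rhs at j=7)
  i=5: ✗ (no rhs in [8,8])
  i=6: ✓ (rhs at j=9; lhs holds on [6,8])
Positions where it holds: {6} → 1.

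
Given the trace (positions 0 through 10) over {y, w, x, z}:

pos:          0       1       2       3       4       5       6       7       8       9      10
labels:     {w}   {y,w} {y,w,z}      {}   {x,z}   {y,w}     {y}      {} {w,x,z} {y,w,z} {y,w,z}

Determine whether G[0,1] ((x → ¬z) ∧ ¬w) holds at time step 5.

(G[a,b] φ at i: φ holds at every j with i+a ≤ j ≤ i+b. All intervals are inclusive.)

Check ((x → ¬z) ∧ ¬w) at every j in [5,6]:
  j=5: false
  j=6: true
Fails at j=5 → formula fails.

False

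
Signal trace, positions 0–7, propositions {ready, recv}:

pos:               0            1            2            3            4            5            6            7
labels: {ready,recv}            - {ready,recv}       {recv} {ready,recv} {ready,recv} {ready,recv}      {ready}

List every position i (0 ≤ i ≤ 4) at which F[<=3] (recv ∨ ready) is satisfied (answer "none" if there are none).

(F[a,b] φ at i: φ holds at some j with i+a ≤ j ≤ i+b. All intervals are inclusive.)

0, 1, 2, 3, 4

Evaluate at each i in [0,4]:
  i=0: ✓ (witness j=0)
  i=1: ✓ (witness j=2)
  i=2: ✓ (witness j=2)
  i=3: ✓ (witness j=3)
  i=4: ✓ (witness j=4)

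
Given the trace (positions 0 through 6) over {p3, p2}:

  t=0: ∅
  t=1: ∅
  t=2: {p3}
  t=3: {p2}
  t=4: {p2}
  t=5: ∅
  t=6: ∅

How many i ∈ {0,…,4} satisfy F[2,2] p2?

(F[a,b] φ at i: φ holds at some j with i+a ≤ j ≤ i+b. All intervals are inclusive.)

2

Evaluate at each i in [0,4]:
  i=0: ✗ (none in [2,2])
  i=1: ✓ (witness j=3)
  i=2: ✓ (witness j=4)
  i=3: ✗ (none in [5,5])
  i=4: ✗ (none in [6,6])
Positions where it holds: {1, 2} → 2.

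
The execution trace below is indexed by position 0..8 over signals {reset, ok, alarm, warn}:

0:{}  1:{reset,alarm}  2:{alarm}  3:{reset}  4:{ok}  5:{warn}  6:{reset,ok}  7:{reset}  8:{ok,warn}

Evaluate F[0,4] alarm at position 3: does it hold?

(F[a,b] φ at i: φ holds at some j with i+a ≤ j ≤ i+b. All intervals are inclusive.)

False

Check alarm at each j in [3,7]:
  j=3: false
  j=4: false
  j=5: false
  j=6: false
  j=7: false
No position in the window satisfies it → formula fails.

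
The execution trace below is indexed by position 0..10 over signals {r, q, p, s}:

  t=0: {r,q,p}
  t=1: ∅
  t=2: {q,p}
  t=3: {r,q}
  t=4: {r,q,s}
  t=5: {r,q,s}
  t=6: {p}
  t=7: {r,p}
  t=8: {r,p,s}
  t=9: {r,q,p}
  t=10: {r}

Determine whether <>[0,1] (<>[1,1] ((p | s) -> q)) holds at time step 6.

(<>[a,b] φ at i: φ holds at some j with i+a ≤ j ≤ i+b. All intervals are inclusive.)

Check <>[1,1] ((p | s) -> q) at each j in [6,7]:
  j=6: fails (none in [7,7])
  j=7: fails (none in [8,8])
No position in the window satisfies it → formula fails.

No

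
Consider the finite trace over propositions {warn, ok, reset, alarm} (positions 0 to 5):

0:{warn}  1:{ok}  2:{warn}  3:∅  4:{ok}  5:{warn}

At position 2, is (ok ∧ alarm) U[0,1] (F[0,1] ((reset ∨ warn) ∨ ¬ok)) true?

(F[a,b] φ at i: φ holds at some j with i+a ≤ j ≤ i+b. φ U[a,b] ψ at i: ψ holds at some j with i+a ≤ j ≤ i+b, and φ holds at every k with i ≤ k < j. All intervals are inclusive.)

Need some j in [2,3] with F[0,1] ((reset ∨ warn) ∨ ¬ok), and (ok ∧ alarm) at every k in [2,j-1].
  j=2: F[0,1] ((reset ∨ warn) ∨ ¬ok) holds; no prefix to check → satisfied.

True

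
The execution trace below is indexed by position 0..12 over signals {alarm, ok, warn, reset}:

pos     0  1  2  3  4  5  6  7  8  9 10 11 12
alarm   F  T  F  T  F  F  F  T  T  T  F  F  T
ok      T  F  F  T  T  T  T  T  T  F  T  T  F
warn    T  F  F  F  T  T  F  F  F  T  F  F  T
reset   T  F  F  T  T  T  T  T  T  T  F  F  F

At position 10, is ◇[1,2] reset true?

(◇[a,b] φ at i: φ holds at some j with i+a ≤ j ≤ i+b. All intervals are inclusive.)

False

Check reset at each j in [11,12]:
  j=11: false
  j=12: false
No position in the window satisfies it → formula fails.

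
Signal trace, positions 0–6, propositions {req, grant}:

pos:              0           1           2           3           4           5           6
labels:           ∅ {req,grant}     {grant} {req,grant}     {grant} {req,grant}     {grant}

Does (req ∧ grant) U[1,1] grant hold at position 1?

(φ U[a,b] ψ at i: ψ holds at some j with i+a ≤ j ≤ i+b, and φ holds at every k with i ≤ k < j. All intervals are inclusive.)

Yes

Need some j in [2,2] with grant, and (req ∧ grant) at every k in [1,j-1].
  j=2: grant holds; (req ∧ grant) holds at every k in [1,1] → satisfied.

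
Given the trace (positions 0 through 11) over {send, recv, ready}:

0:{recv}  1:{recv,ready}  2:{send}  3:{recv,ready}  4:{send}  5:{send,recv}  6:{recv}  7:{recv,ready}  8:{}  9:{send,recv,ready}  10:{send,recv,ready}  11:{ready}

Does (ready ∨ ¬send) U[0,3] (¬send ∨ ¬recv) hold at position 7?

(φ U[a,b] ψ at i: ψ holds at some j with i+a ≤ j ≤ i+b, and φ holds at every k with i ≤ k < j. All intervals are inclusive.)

Yes

Need some j in [7,10] with (¬send ∨ ¬recv), and (ready ∨ ¬send) at every k in [7,j-1].
  j=7: (¬send ∨ ¬recv) holds; no prefix to check → satisfied.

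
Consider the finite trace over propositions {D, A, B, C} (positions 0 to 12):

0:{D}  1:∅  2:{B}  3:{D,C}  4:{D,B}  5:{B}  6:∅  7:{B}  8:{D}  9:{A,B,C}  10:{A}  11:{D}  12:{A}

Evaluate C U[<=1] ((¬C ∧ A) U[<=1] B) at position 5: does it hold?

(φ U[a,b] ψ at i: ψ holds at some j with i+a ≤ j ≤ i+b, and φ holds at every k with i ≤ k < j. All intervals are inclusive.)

Need some j in [5,6] with ((¬C ∧ A) U[<=1] B), and C at every k in [5,j-1].
  j=5: ((¬C ∧ A) U[<=1] B) holds; no prefix to check → satisfied.

Holds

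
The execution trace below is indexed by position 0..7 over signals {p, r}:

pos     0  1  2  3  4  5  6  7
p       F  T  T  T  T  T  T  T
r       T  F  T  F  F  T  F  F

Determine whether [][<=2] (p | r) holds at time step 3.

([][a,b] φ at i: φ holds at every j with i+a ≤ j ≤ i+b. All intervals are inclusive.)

Check (p | r) at every j in [3,5]:
  j=3: true
  j=4: true
  j=5: true
All positions satisfy it → formula holds.

Yes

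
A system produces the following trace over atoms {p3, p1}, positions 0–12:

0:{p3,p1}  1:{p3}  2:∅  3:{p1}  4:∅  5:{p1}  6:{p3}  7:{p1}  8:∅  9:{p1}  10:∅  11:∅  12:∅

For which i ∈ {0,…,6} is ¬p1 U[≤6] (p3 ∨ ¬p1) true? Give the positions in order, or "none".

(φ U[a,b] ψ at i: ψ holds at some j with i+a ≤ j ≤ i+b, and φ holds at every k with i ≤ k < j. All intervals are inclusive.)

0, 1, 2, 4, 6

Evaluate at each i in [0,6]:
  i=0: ✓ (rhs at j=0)
  i=1: ✓ (rhs at j=1)
  i=2: ✓ (rhs at j=2)
  i=3: ✗ (lhs fails at k=3 before rhs at j=4)
  i=4: ✓ (rhs at j=4)
  i=5: ✗ (lhs fails at k=5 before rhs at j=6)
  i=6: ✓ (rhs at j=6)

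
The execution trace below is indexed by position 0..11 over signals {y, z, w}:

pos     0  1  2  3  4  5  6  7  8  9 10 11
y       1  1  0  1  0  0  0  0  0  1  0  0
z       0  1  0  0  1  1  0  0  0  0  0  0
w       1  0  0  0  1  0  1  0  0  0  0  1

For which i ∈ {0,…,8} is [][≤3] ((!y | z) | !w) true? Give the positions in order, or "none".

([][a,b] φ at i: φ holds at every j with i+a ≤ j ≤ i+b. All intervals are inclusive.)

Evaluate at each i in [0,8]:
  i=0: ✗ (fails at j=0)
  i=1: ✓ (all of [1,4])
  i=2: ✓ (all of [2,5])
  i=3: ✓ (all of [3,6])
  i=4: ✓ (all of [4,7])
  i=5: ✓ (all of [5,8])
  i=6: ✓ (all of [6,9])
  i=7: ✓ (all of [7,10])
  i=8: ✓ (all of [8,11])

1, 2, 3, 4, 5, 6, 7, 8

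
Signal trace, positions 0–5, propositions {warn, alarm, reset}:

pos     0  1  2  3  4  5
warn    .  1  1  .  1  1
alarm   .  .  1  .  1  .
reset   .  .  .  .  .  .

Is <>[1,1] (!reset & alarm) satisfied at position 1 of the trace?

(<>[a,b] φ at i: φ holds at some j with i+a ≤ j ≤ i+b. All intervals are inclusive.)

Check (!reset & alarm) at each j in [2,2]:
  j=2: true
Found at j=2 → formula holds.

Holds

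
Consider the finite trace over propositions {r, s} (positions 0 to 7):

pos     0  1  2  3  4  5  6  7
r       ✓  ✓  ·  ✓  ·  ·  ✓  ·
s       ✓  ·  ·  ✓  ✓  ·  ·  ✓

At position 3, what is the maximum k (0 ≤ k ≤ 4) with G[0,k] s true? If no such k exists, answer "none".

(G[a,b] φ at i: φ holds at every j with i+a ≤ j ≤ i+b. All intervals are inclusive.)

s must hold from j=3 onward; find where it first fails.
  j=3: holds
  j=4: holds
  j=5: fails
Holds on [3,4], so largest k = 1.

1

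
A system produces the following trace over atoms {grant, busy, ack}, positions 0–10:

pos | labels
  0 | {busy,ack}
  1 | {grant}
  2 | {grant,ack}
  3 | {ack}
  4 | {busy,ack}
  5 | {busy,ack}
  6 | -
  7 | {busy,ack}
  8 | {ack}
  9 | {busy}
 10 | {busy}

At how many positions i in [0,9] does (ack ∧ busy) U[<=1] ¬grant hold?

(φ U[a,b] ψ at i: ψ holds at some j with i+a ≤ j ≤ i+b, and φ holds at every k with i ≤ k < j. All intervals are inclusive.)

Evaluate at each i in [0,9]:
  i=0: ✓ (rhs at j=0)
  i=1: ✗ (no rhs in [1,2])
  i=2: ✗ (lhs fails at k=2 before rhs at j=3)
  i=3: ✓ (rhs at j=3)
  i=4: ✓ (rhs at j=4)
  i=5: ✓ (rhs at j=5)
  i=6: ✓ (rhs at j=6)
  i=7: ✓ (rhs at j=7)
  i=8: ✓ (rhs at j=8)
  i=9: ✓ (rhs at j=9)
Positions where it holds: {0, 3, 4, 5, 6, 7, 8, 9} → 8.

8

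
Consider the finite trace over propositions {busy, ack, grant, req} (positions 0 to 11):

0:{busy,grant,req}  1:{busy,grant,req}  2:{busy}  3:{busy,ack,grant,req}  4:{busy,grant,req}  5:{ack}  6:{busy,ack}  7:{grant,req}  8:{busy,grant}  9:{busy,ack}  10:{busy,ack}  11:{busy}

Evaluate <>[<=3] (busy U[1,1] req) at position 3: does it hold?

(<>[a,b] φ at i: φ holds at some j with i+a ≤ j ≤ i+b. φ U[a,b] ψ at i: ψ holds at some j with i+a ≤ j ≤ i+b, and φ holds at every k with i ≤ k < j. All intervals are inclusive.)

True

Check (busy U[1,1] req) at each j in [3,6]:
  j=3: holds
  j=4: fails
  j=5: fails
  j=6: holds
Found at j=3 → formula holds.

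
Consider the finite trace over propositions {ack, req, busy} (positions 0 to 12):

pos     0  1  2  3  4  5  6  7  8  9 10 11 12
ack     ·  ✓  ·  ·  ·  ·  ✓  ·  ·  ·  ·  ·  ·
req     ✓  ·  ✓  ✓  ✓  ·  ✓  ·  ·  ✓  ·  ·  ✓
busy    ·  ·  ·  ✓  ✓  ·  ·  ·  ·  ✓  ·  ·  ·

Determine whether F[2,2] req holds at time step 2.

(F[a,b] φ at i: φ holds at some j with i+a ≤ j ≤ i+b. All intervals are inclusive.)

Check req at each j in [4,4]:
  j=4: true
Found at j=4 → formula holds.

Yes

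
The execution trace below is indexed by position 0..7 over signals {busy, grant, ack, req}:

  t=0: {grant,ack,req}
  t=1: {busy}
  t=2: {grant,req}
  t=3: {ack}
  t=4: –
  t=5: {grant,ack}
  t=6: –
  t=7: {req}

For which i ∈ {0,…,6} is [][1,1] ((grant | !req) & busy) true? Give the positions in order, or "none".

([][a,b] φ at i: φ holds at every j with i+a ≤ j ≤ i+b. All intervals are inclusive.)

Evaluate at each i in [0,6]:
  i=0: ✓ (all of [1,1])
  i=1: ✗ (fails at j=2)
  i=2: ✗ (fails at j=3)
  i=3: ✗ (fails at j=4)
  i=4: ✗ (fails at j=5)
  i=5: ✗ (fails at j=6)
  i=6: ✗ (fails at j=7)

0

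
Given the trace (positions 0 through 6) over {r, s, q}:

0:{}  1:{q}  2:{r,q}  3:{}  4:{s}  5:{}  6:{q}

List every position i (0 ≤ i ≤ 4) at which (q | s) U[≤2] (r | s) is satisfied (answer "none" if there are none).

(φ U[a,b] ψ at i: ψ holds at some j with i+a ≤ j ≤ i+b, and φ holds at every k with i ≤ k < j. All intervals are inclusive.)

Evaluate at each i in [0,4]:
  i=0: ✗ (lhs fails at k=0 before rhs at j=2)
  i=1: ✓ (rhs at j=2; lhs holds on [1,1])
  i=2: ✓ (rhs at j=2)
  i=3: ✗ (lhs fails at k=3 before rhs at j=4)
  i=4: ✓ (rhs at j=4)

1, 2, 4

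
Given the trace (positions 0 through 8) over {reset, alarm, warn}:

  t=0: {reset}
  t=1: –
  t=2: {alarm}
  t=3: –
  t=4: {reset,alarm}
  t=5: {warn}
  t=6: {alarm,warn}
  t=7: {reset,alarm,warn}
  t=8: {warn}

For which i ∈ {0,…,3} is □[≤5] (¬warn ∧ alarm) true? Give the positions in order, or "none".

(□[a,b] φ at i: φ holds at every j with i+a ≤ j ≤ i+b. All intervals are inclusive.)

none

Evaluate at each i in [0,3]:
  i=0: ✗ (fails at j=0)
  i=1: ✗ (fails at j=1)
  i=2: ✗ (fails at j=3)
  i=3: ✗ (fails at j=3)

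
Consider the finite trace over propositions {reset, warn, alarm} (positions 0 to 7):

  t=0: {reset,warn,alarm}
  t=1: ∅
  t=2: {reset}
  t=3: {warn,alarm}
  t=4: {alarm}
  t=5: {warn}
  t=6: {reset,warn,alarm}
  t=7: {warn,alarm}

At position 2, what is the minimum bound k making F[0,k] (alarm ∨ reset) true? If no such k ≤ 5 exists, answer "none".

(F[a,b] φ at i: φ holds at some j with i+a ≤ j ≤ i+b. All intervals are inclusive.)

Scan j = 2,3,… for (alarm ∨ reset):
  j=2: holds
First hit at j=2, so smallest k = 2-2 = 0.

0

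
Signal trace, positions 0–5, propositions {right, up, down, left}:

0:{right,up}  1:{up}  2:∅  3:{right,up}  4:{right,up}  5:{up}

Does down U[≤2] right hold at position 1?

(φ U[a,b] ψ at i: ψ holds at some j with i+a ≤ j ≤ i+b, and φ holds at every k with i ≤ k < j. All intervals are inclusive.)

Need some j in [1,3] with right, and down at every k in [1,j-1].
  j=1: right false.
  j=2: right false.
  j=3: right holds, but down fails at k=1 → not this j.
No j in the window works → until fails.

No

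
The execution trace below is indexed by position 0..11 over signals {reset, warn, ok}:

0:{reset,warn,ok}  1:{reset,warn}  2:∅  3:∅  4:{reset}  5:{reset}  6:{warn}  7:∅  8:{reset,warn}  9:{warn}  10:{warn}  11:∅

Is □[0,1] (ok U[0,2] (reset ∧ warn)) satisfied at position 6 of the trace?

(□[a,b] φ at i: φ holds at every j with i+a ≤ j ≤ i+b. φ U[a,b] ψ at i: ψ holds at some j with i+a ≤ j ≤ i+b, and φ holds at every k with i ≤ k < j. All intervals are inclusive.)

Check (ok U[0,2] (reset ∧ warn)) at every j in [6,7]:
  j=6: fails
  j=7: fails
Fails at j=6 → formula fails.

Does not hold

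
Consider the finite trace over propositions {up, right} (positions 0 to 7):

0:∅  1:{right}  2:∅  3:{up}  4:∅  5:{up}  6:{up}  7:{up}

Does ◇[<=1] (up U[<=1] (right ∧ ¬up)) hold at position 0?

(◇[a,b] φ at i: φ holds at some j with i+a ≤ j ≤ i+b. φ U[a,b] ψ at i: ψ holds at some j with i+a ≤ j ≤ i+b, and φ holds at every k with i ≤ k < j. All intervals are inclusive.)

Holds

Check (up U[<=1] (right ∧ ¬up)) at each j in [0,1]:
  j=0: fails
  j=1: holds
Found at j=1 → formula holds.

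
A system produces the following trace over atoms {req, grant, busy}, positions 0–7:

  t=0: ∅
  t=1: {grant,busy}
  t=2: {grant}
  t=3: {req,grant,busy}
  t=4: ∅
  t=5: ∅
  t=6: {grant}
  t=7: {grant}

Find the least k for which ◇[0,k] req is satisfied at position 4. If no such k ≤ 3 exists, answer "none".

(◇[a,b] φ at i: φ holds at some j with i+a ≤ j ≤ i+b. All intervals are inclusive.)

none

Scan j = 4,5,… for req:
  j=4: fails
  j=5: fails
  j=6: fails
  j=7: fails
No j in [4,7] satisfies it → none.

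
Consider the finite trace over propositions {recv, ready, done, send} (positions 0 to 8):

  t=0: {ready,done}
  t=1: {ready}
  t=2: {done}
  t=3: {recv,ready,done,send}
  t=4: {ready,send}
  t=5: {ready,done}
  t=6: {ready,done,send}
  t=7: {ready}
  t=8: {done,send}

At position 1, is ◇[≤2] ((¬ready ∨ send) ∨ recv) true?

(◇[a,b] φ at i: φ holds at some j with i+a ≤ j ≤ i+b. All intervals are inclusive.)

True

Check ((¬ready ∨ send) ∨ recv) at each j in [1,3]:
  j=1: false
  j=2: true
  j=3: true
Found at j=2 → formula holds.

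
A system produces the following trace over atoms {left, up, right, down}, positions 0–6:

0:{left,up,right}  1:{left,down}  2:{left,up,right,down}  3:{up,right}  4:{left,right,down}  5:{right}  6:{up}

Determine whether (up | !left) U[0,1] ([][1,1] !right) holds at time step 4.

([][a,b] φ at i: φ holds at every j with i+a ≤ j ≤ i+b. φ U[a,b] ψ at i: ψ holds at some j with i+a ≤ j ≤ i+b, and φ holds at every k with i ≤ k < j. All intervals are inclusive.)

Does not hold

Need some j in [4,5] with [][1,1] !right, and (up | !left) at every k in [4,j-1].
  j=4: [][1,1] !right — fails at 5.
  j=5: [][1,1] !right holds, but (up | !left) fails at k=4 → not this j.
No j in the window works → until fails.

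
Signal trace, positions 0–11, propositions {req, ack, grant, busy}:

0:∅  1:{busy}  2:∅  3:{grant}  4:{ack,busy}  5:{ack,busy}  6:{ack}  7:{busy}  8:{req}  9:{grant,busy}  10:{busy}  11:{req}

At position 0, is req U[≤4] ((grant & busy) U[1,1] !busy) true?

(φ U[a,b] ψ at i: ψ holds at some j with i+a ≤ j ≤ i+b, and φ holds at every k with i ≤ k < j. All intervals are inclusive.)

Need some j in [0,4] with ((grant & busy) U[1,1] !busy), and req at every k in [0,j-1].
  j=0: ((grant & busy) U[1,1] !busy) — fails.
  j=1: ((grant & busy) U[1,1] !busy) — fails.
  j=2: ((grant & busy) U[1,1] !busy) — fails.
  j=3: ((grant & busy) U[1,1] !busy) — fails.
  j=4: ((grant & busy) U[1,1] !busy) — fails.
No j in the window works → until fails.

Does not hold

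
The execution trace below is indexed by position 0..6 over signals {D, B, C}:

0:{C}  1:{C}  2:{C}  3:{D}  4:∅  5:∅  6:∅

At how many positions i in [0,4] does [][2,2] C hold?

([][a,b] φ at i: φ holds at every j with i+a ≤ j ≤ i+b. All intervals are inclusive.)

1

Evaluate at each i in [0,4]:
  i=0: ✓ (all of [2,2])
  i=1: ✗ (fails at j=3)
  i=2: ✗ (fails at j=4)
  i=3: ✗ (fails at j=5)
  i=4: ✗ (fails at j=6)
Positions where it holds: {0} → 1.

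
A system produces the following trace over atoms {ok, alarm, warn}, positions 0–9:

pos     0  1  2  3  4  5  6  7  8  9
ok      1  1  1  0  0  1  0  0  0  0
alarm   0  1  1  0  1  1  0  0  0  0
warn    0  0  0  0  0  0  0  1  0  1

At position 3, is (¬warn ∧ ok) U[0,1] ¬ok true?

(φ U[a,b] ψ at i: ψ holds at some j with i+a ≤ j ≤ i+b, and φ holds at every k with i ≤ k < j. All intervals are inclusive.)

Need some j in [3,4] with ¬ok, and (¬warn ∧ ok) at every k in [3,j-1].
  j=3: ¬ok holds; no prefix to check → satisfied.

True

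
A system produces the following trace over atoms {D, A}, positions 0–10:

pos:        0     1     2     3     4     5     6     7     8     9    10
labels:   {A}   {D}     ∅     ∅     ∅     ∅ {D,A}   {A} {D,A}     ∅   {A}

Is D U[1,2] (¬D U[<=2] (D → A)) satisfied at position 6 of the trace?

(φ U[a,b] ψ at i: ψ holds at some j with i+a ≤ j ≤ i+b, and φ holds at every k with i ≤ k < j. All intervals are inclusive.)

Holds

Need some j in [7,8] with (¬D U[<=2] (D → A)), and D at every k in [6,j-1].
  j=7: (¬D U[<=2] (D → A)) holds; D holds at every k in [6,6] → satisfied.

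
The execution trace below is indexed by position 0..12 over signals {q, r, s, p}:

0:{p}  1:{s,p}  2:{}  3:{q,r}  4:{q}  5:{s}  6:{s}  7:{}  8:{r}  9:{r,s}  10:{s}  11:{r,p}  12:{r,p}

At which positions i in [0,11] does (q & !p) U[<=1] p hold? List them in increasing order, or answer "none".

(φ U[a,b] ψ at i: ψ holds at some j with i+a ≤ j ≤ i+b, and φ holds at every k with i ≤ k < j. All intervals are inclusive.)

Evaluate at each i in [0,11]:
  i=0: ✓ (rhs at j=0)
  i=1: ✓ (rhs at j=1)
  i=2: ✗ (no rhs in [2,3])
  i=3: ✗ (no rhs in [3,4])
  i=4: ✗ (no rhs in [4,5])
  i=5: ✗ (no rhs in [5,6])
  i=6: ✗ (no rhs in [6,7])
  i=7: ✗ (no rhs in [7,8])
  i=8: ✗ (no rhs in [8,9])
  i=9: ✗ (no rhs in [9,10])
  i=10: ✗ (lhs fails at k=10 before rhs at j=11)
  i=11: ✓ (rhs at j=11)

0, 1, 11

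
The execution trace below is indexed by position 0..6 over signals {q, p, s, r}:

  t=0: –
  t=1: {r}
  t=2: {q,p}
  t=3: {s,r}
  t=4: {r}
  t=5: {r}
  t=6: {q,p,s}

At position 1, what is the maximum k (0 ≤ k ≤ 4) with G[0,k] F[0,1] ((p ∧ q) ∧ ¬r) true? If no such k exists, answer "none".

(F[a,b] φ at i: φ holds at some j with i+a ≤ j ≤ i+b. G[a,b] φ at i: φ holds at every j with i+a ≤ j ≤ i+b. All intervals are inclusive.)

F[0,1] ((p ∧ q) ∧ ¬r) must hold from j=1 onward; find where it first fails.
  j=1: holds
  j=2: holds
  j=3: fails
Holds on [1,2], so largest k = 1.

1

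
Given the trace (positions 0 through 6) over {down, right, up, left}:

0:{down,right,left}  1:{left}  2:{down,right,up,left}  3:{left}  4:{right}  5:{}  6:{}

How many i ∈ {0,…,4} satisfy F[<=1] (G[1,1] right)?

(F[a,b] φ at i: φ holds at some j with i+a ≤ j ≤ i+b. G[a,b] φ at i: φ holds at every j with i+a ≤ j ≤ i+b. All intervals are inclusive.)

4

Evaluate at each i in [0,4]:
  i=0: ✓ (witness j=1)
  i=1: ✓ (witness j=1)
  i=2: ✓ (witness j=3)
  i=3: ✓ (witness j=3)
  i=4: ✗ (none in [4,5])
Positions where it holds: {0, 1, 2, 3} → 4.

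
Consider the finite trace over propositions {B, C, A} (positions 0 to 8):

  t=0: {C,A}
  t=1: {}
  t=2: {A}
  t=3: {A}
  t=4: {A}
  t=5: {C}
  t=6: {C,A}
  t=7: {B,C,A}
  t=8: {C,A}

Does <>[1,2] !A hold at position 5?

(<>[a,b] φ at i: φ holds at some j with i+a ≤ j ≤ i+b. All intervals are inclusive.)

No

Check !A at each j in [6,7]:
  j=6: false
  j=7: false
No position in the window satisfies it → formula fails.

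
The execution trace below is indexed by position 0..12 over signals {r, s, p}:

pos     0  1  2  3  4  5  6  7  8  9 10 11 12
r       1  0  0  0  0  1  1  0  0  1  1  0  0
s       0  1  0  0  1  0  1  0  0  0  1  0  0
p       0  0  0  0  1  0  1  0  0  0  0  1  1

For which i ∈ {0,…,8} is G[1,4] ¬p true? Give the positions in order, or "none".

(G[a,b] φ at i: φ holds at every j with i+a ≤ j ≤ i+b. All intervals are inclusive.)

6

Evaluate at each i in [0,8]:
  i=0: ✗ (fails at j=4)
  i=1: ✗ (fails at j=4)
  i=2: ✗ (fails at j=4)
  i=3: ✗ (fails at j=4)
  i=4: ✗ (fails at j=6)
  i=5: ✗ (fails at j=6)
  i=6: ✓ (all of [7,10])
  i=7: ✗ (fails at j=11)
  i=8: ✗ (fails at j=11)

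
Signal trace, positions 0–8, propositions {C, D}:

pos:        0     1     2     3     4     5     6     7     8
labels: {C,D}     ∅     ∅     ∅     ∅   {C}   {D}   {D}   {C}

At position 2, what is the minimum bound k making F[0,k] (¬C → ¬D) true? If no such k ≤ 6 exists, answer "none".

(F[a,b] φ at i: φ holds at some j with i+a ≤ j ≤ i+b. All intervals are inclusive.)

Scan j = 2,3,… for (¬C → ¬D):
  j=2: holds
First hit at j=2, so smallest k = 2-2 = 0.

0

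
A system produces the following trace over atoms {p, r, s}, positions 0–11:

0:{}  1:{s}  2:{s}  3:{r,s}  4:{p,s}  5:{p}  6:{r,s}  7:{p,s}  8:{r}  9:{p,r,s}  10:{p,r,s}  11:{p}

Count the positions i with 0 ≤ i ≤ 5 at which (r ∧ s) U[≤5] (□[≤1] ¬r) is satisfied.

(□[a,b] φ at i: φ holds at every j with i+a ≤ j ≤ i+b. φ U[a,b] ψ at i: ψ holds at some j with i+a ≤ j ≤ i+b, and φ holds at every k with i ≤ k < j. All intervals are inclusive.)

4

Evaluate at each i in [0,5]:
  i=0: ✓ (rhs at j=0)
  i=1: ✓ (rhs at j=1)
  i=2: ✗ (lhs fails at k=2 before rhs at j=4)
  i=3: ✓ (rhs at j=4; lhs holds on [3,3])
  i=4: ✓ (rhs at j=4)
  i=5: ✗ (no rhs in [5,10])
Positions where it holds: {0, 1, 3, 4} → 4.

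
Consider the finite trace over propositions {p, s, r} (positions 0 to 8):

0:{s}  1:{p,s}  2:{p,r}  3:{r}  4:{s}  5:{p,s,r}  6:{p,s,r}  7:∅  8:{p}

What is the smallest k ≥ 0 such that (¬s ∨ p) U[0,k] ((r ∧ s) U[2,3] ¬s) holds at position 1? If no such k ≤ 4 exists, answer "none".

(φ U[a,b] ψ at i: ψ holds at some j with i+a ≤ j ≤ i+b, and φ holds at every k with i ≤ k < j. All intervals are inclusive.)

Need earliest j ≥ 1 with ((r ∧ s) U[2,3] ¬s), and (¬s ∨ p) at every k in [1,j-1].
  j=1: rhs fails.
  j=2: rhs fails.
  j=3: rhs fails.
  j=4: rhs fails.
  j=5: rhs holds but lhs fails at k=4.
No witness within the range → none.

none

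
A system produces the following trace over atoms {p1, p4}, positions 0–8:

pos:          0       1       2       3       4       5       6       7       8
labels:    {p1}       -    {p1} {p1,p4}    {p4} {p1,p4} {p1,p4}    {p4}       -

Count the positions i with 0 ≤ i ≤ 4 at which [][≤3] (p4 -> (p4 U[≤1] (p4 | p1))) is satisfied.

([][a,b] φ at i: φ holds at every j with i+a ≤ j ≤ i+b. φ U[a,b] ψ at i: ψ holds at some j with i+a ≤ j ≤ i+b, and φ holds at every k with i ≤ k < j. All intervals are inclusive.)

5

Evaluate at each i in [0,4]:
  i=0: ✓ (all of [0,3])
  i=1: ✓ (all of [1,4])
  i=2: ✓ (all of [2,5])
  i=3: ✓ (all of [3,6])
  i=4: ✓ (all of [4,7])
Positions where it holds: {0, 1, 2, 3, 4} → 5.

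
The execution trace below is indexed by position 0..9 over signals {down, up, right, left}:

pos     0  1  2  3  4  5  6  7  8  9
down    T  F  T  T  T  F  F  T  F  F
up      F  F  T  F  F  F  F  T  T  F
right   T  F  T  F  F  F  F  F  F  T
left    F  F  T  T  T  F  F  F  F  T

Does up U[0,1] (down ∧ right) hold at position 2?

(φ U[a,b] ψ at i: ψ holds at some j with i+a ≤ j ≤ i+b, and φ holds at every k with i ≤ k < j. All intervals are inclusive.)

Yes

Need some j in [2,3] with (down ∧ right), and up at every k in [2,j-1].
  j=2: (down ∧ right) holds; no prefix to check → satisfied.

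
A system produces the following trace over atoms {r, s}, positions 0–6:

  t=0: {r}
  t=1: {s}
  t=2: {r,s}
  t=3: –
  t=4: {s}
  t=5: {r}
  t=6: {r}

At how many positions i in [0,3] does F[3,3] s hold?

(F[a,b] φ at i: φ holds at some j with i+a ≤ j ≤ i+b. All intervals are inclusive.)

Evaluate at each i in [0,3]:
  i=0: ✗ (none in [3,3])
  i=1: ✓ (witness j=4)
  i=2: ✗ (none in [5,5])
  i=3: ✗ (none in [6,6])
Positions where it holds: {1} → 1.

1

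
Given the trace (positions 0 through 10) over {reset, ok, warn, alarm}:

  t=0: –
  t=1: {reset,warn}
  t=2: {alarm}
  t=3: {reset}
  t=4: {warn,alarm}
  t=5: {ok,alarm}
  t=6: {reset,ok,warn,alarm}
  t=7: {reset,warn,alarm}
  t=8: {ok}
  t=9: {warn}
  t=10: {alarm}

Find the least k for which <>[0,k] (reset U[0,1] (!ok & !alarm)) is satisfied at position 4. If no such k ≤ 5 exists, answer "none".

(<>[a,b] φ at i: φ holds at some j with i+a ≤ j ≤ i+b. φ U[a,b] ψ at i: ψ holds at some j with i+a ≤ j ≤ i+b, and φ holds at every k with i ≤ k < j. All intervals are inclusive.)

Scan j = 4,5,… for (reset U[0,1] (!ok & !alarm)):
  j=4: fails
  j=5: fails
  j=6: fails
  j=7: fails
  j=8: fails
  j=9: holds
First hit at j=9, so smallest k = 9-4 = 5.

5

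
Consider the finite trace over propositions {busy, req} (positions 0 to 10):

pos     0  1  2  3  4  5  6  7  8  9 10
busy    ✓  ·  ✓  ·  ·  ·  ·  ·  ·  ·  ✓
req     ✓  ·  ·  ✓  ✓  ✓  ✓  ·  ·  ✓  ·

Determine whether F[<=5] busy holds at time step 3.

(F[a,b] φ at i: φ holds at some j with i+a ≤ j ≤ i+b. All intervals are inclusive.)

Check busy at each j in [3,8]:
  j=3: false
  j=4: false
  j=5: false
  j=6: false
  j=7: false
  j=8: false
No position in the window satisfies it → formula fails.

False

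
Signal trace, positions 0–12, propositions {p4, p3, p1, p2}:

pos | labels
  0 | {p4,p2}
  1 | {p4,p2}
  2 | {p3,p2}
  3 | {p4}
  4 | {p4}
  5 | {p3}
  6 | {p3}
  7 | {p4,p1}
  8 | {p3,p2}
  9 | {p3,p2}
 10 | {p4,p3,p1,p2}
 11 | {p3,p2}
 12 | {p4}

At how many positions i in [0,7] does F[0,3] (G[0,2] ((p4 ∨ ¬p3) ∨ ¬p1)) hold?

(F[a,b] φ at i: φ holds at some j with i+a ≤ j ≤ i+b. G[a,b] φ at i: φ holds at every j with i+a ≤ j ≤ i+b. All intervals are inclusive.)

8

Evaluate at each i in [0,7]:
  i=0: ✓ (witness j=0)
  i=1: ✓ (witness j=1)
  i=2: ✓ (witness j=2)
  i=3: ✓ (witness j=3)
  i=4: ✓ (witness j=4)
  i=5: ✓ (witness j=5)
  i=6: ✓ (witness j=6)
  i=7: ✓ (witness j=7)
Positions where it holds: {0, 1, 2, 3, 4, 5, 6, 7} → 8.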